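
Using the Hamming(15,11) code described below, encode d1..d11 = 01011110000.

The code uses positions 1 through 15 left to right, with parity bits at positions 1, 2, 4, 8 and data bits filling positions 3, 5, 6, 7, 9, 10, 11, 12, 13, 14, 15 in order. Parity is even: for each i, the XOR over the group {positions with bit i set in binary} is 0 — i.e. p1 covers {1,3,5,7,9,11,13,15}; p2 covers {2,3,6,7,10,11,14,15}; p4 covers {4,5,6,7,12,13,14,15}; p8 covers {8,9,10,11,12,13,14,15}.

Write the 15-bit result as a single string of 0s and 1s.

010010111110000

Place data at non-parity positions: p1 p2 0 p4 1 0 1 p8 1 1 1 0 0 0 0
p1 (pos 1,3,5,7,9,11,13,15): XOR of data positions = 0⊕1⊕1⊕1⊕1⊕0⊕0 = 0
p2 (pos 2,3,6,7,10,11,14,15): XOR of data positions = 0⊕0⊕1⊕1⊕1⊕0⊕0 = 1
p4 (pos 4,5,6,7,12,13,14,15): XOR of data positions = 1⊕0⊕1⊕0⊕0⊕0⊕0 = 0
p8 (pos 8,9,10,11,12,13,14,15): XOR of data positions = 1⊕1⊕1⊕0⊕0⊕0⊕0 = 1
Codeword: 010010111110000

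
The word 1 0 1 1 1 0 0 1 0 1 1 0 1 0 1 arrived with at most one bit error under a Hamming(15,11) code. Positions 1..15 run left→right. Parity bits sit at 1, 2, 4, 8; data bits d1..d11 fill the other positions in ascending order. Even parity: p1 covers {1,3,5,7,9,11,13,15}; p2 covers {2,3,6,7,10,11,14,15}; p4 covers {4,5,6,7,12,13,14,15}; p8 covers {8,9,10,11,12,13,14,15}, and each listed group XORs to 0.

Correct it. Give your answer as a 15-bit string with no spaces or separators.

s1 (pos 1,3,5,7,9,11,13,15): 1⊕1⊕1⊕0⊕0⊕1⊕1⊕1 = 0
s2 (pos 2,3,6,7,10,11,14,15): 0⊕1⊕0⊕0⊕1⊕1⊕0⊕1 = 0
s4 (pos 4,5,6,7,12,13,14,15): 1⊕1⊕0⊕0⊕0⊕1⊕0⊕1 = 0
s8 (pos 8,9,10,11,12,13,14,15): 1⊕0⊕1⊕1⊕0⊕1⊕0⊕1 = 1
Syndrome s8…s1 = 1000 → error at position 8.
Flip position 8: 101110010110101 → 101110000110101

101110000110101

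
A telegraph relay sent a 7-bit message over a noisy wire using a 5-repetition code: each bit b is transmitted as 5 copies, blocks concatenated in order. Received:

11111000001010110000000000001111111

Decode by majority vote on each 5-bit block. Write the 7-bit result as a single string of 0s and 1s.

1010001

Block 1 (11111): 5 ones → 1
Block 2 (00000): 0 ones → 0
Block 3 (10101): 3 ones → 1
Block 4 (10000): 1 one → 0
Block 5 (00000): 0 ones → 0
Block 6 (00011): 2 ones → 0
Block 7 (11111): 5 ones → 1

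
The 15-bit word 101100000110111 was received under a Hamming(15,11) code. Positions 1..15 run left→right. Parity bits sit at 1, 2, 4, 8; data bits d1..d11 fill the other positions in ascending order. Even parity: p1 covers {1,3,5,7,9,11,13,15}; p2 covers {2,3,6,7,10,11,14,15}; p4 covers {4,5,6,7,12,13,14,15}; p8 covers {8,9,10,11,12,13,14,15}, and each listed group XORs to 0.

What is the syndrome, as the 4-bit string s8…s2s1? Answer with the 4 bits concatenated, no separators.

s1 (pos 1,3,5,7,9,11,13,15): 1⊕1⊕0⊕0⊕0⊕1⊕1⊕1 = 1
s2 (pos 2,3,6,7,10,11,14,15): 0⊕1⊕0⊕0⊕1⊕1⊕1⊕1 = 1
s4 (pos 4,5,6,7,12,13,14,15): 1⊕0⊕0⊕0⊕0⊕1⊕1⊕1 = 0
s8 (pos 8,9,10,11,12,13,14,15): 0⊕0⊕1⊕1⊕0⊕1⊕1⊕1 = 1
Syndrome s8…s1 = 1011 → error at position 11.

1011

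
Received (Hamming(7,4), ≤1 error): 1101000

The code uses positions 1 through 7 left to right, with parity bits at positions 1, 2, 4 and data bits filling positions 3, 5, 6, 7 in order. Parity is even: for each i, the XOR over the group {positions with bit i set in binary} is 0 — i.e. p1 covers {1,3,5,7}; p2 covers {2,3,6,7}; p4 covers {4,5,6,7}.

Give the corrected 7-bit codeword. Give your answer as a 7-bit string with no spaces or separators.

1101001

s1 (pos 1,3,5,7): 1⊕0⊕0⊕0 = 1
s2 (pos 2,3,6,7): 1⊕0⊕0⊕0 = 1
s4 (pos 4,5,6,7): 1⊕0⊕0⊕0 = 1
Syndrome s4…s1 = 111 → error at position 7.
Flip position 7: 1101000 → 1101001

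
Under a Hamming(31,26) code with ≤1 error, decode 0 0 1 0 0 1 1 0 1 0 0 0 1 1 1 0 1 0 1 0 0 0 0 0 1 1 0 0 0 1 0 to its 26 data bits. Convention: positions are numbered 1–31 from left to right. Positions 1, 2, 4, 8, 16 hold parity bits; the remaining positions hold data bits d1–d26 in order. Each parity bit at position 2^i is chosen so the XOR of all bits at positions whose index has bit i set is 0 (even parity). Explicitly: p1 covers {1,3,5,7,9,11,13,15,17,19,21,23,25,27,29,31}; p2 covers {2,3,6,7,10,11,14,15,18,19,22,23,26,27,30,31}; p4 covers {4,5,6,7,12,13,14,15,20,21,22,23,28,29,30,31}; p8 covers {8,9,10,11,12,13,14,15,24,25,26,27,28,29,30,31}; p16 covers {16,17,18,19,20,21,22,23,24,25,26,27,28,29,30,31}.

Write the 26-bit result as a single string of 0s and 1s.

s1 (pos 1,3,5,7,9,11,13,15,17,19,21,23,25,27,29,31): 0⊕1⊕0⊕1⊕1⊕0⊕1⊕1⊕1⊕1⊕0⊕0⊕1⊕0⊕0⊕0 = 0
s2 (pos 2,3,6,7,10,11,14,15,18,19,22,23,26,27,30,31): 0⊕1⊕1⊕1⊕0⊕0⊕1⊕1⊕0⊕1⊕0⊕0⊕1⊕0⊕1⊕0 = 0
s4 (pos 4,5,6,7,12,13,14,15,20,21,22,23,28,29,30,31): 0⊕0⊕1⊕1⊕0⊕1⊕1⊕1⊕0⊕0⊕0⊕0⊕0⊕0⊕1⊕0 = 0
s8 (pos 8,9,10,11,12,13,14,15,24,25,26,27,28,29,30,31): 0⊕1⊕0⊕0⊕0⊕1⊕1⊕1⊕0⊕1⊕1⊕0⊕0⊕0⊕1⊕0 = 1
s16 (pos 16,17,18,19,20,21,22,23,24,25,26,27,28,29,30,31): 0⊕1⊕0⊕1⊕0⊕0⊕0⊕0⊕0⊕1⊕1⊕0⊕0⊕0⊕1⊕0 = 1
Syndrome s16…s1 = 11000 → error at position 24.
Flip position 24: 0010011010001110101000001100010 → 0010011010001110101000011100010
Read data bits from positions 3,5,6,7,9,10,11,12,13,14,15,17,18,19,20,21,22,23,24,25,26,27,28,29,30,31: 10111000111101000011100010

10111000111101000011100010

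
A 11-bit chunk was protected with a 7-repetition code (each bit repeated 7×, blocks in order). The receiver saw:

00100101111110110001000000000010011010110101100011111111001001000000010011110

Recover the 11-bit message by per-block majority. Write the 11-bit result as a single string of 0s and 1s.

Block 1 (0010010): 2 ones → 0
Block 2 (1111110): 6 ones → 1
Block 3 (1100010): 3 ones → 0
Block 4 (0000000): 0 ones → 0
Block 5 (0010011): 3 ones → 0
Block 6 (0101101): 4 ones → 1
Block 7 (0110001): 3 ones → 0
Block 8 (1111111): 7 ones → 1
Block 9 (0010010): 2 ones → 0
Block 10 (0000001): 1 one → 0
Block 11 (0011110): 4 ones → 1

01000101001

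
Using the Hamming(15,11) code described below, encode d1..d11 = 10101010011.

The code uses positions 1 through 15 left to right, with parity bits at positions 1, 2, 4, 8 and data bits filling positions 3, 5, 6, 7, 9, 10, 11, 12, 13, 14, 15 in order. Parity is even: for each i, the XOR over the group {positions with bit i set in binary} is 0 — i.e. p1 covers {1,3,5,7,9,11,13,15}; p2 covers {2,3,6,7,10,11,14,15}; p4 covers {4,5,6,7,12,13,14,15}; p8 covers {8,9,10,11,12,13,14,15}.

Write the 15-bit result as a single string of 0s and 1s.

Place data at non-parity positions: p1 p2 1 p4 0 1 0 p8 1 0 1 0 0 1 1
p1 (pos 1,3,5,7,9,11,13,15): XOR of data positions = 1⊕0⊕0⊕1⊕1⊕0⊕1 = 0
p2 (pos 2,3,6,7,10,11,14,15): XOR of data positions = 1⊕1⊕0⊕0⊕1⊕1⊕1 = 1
p4 (pos 4,5,6,7,12,13,14,15): XOR of data positions = 0⊕1⊕0⊕0⊕0⊕1⊕1 = 1
p8 (pos 8,9,10,11,12,13,14,15): XOR of data positions = 1⊕0⊕1⊕0⊕0⊕1⊕1 = 0
Codeword: 011101001010011

011101001010011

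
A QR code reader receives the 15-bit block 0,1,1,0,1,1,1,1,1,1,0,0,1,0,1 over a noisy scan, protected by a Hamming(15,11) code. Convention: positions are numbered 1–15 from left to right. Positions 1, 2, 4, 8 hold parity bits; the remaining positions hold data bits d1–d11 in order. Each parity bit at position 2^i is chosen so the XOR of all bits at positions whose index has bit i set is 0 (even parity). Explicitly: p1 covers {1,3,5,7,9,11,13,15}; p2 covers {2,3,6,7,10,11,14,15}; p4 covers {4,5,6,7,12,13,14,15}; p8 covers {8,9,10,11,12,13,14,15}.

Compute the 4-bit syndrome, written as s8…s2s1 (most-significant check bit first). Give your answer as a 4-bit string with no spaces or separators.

s1 (pos 1,3,5,7,9,11,13,15): 0⊕1⊕1⊕1⊕1⊕0⊕1⊕1 = 0
s2 (pos 2,3,6,7,10,11,14,15): 1⊕1⊕1⊕1⊕1⊕0⊕0⊕1 = 0
s4 (pos 4,5,6,7,12,13,14,15): 0⊕1⊕1⊕1⊕0⊕1⊕0⊕1 = 1
s8 (pos 8,9,10,11,12,13,14,15): 1⊕1⊕1⊕0⊕0⊕1⊕0⊕1 = 1
Syndrome s8…s1 = 1100 → error at position 12.

1100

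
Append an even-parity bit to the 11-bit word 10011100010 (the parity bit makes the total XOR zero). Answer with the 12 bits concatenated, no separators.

XOR of the 11 data bits: 1⊕0⊕0⊕1⊕1⊕1⊕0⊕0⊕0⊕1⊕0 = 1
Parity bit = 1 (so all 12 bits XOR to 0).

100111000101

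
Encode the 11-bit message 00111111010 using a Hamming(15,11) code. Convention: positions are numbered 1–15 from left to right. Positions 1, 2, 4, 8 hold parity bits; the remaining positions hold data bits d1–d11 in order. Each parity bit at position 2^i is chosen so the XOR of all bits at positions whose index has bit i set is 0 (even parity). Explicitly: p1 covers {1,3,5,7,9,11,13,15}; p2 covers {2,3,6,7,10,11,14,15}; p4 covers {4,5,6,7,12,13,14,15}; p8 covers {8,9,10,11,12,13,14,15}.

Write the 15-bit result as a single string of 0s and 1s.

110001111111010

Place data at non-parity positions: p1 p2 0 p4 0 1 1 p8 1 1 1 1 0 1 0
p1 (pos 1,3,5,7,9,11,13,15): XOR of data positions = 0⊕0⊕1⊕1⊕1⊕0⊕0 = 1
p2 (pos 2,3,6,7,10,11,14,15): XOR of data positions = 0⊕1⊕1⊕1⊕1⊕1⊕0 = 1
p4 (pos 4,5,6,7,12,13,14,15): XOR of data positions = 0⊕1⊕1⊕1⊕0⊕1⊕0 = 0
p8 (pos 8,9,10,11,12,13,14,15): XOR of data positions = 1⊕1⊕1⊕1⊕0⊕1⊕0 = 1
Codeword: 110001111111010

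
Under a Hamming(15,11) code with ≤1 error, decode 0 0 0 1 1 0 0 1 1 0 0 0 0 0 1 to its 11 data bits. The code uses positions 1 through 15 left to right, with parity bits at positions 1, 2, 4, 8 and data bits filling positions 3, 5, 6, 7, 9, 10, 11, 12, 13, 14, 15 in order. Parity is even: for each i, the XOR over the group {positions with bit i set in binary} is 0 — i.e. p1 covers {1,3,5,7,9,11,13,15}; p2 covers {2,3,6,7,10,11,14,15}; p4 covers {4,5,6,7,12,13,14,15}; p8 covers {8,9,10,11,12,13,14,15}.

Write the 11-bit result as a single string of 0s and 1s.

s1 (pos 1,3,5,7,9,11,13,15): 0⊕0⊕1⊕0⊕1⊕0⊕0⊕1 = 1
s2 (pos 2,3,6,7,10,11,14,15): 0⊕0⊕0⊕0⊕0⊕0⊕0⊕1 = 1
s4 (pos 4,5,6,7,12,13,14,15): 1⊕1⊕0⊕0⊕0⊕0⊕0⊕1 = 1
s8 (pos 8,9,10,11,12,13,14,15): 1⊕1⊕0⊕0⊕0⊕0⊕0⊕1 = 1
Syndrome s8…s1 = 1111 → error at position 15.
Flip position 15: 000110011000001 → 000110011000000
Read data bits from positions 3,5,6,7,9,10,11,12,13,14,15: 01001000000

01001000000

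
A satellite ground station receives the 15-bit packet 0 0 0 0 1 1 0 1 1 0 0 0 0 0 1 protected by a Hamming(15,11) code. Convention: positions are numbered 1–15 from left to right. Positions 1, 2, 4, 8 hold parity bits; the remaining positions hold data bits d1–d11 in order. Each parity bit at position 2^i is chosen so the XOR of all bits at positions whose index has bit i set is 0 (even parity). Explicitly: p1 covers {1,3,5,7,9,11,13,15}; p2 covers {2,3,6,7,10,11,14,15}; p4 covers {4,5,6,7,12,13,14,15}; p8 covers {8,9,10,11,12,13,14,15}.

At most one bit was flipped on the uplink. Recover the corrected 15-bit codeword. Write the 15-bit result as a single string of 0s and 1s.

s1 (pos 1,3,5,7,9,11,13,15): 0⊕0⊕1⊕0⊕1⊕0⊕0⊕1 = 1
s2 (pos 2,3,6,7,10,11,14,15): 0⊕0⊕1⊕0⊕0⊕0⊕0⊕1 = 0
s4 (pos 4,5,6,7,12,13,14,15): 0⊕1⊕1⊕0⊕0⊕0⊕0⊕1 = 1
s8 (pos 8,9,10,11,12,13,14,15): 1⊕1⊕0⊕0⊕0⊕0⊕0⊕1 = 1
Syndrome s8…s1 = 1101 → error at position 13.
Flip position 13: 000011011000001 → 000011011000101

000011011000101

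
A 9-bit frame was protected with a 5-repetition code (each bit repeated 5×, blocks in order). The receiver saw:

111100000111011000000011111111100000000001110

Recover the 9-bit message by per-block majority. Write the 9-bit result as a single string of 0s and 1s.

Block 1 (11110): 4 ones → 1
Block 2 (00001): 1 one → 0
Block 3 (11011): 4 ones → 1
Block 4 (00000): 0 ones → 0
Block 5 (00111): 3 ones → 1
Block 6 (11111): 5 ones → 1
Block 7 (10000): 1 one → 0
Block 8 (00000): 0 ones → 0
Block 9 (01110): 3 ones → 1

101011001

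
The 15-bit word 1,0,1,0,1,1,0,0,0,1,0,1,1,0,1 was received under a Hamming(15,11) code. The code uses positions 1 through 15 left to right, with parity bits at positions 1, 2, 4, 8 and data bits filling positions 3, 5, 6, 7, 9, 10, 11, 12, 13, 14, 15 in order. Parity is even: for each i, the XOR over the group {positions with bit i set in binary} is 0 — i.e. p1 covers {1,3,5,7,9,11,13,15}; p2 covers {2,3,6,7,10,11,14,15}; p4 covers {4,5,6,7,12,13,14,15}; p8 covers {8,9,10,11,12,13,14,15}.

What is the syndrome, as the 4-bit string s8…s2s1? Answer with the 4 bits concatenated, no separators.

s1 (pos 1,3,5,7,9,11,13,15): 1⊕1⊕1⊕0⊕0⊕0⊕1⊕1 = 1
s2 (pos 2,3,6,7,10,11,14,15): 0⊕1⊕1⊕0⊕1⊕0⊕0⊕1 = 0
s4 (pos 4,5,6,7,12,13,14,15): 0⊕1⊕1⊕0⊕1⊕1⊕0⊕1 = 1
s8 (pos 8,9,10,11,12,13,14,15): 0⊕0⊕1⊕0⊕1⊕1⊕0⊕1 = 0
Syndrome s8…s1 = 0101 → error at position 5.

0101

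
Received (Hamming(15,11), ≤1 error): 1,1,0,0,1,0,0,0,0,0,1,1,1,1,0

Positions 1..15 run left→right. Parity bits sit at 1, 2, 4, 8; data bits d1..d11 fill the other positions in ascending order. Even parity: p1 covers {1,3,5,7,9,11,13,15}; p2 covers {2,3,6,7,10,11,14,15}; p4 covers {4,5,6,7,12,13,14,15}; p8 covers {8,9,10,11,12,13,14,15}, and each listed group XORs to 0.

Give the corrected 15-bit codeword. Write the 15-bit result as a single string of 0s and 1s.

100010000011110

s1 (pos 1,3,5,7,9,11,13,15): 1⊕0⊕1⊕0⊕0⊕1⊕1⊕0 = 0
s2 (pos 2,3,6,7,10,11,14,15): 1⊕0⊕0⊕0⊕0⊕1⊕1⊕0 = 1
s4 (pos 4,5,6,7,12,13,14,15): 0⊕1⊕0⊕0⊕1⊕1⊕1⊕0 = 0
s8 (pos 8,9,10,11,12,13,14,15): 0⊕0⊕0⊕1⊕1⊕1⊕1⊕0 = 0
Syndrome s8…s1 = 0010 → error at position 2.
Flip position 2: 110010000011110 → 100010000011110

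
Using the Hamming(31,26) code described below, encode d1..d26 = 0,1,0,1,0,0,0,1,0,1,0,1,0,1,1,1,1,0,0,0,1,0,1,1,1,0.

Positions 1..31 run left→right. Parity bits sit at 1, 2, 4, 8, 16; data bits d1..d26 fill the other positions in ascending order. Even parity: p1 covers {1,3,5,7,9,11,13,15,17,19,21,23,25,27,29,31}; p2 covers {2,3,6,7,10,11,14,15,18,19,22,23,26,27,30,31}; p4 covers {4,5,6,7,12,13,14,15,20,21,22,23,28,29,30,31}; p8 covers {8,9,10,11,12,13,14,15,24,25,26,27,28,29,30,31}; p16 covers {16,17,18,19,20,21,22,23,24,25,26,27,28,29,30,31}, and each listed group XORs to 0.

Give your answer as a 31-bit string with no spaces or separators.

0000101000010101101111000101110

Place data at non-parity positions: p1 p2 0 p4 1 0 1 p8 0 0 0 1 0 1 0 p16 1 0 1 1 1 1 0 0 0 1 0 1 1 1 0
p1 (pos 1,3,5,7,9,11,13,15,17,19,21,23,25,27,29,31): XOR of data positions = 0⊕1⊕1⊕0⊕0⊕0⊕0⊕1⊕1⊕1⊕0⊕0⊕0⊕1⊕0 = 0
p2 (pos 2,3,6,7,10,11,14,15,18,19,22,23,26,27,30,31): XOR of data positions = 0⊕0⊕1⊕0⊕0⊕1⊕0⊕0⊕1⊕1⊕0⊕1⊕0⊕1⊕0 = 0
p4 (pos 4,5,6,7,12,13,14,15,20,21,22,23,28,29,30,31): XOR of data positions = 1⊕0⊕1⊕1⊕0⊕1⊕0⊕1⊕1⊕1⊕0⊕1⊕1⊕1⊕0 = 0
p8 (pos 8,9,10,11,12,13,14,15,24,25,26,27,28,29,30,31): XOR of data positions = 0⊕0⊕0⊕1⊕0⊕1⊕0⊕0⊕0⊕1⊕0⊕1⊕1⊕1⊕0 = 0
p16 (pos 16,17,18,19,20,21,22,23,24,25,26,27,28,29,30,31): XOR of data positions = 1⊕0⊕1⊕1⊕1⊕1⊕0⊕0⊕0⊕1⊕0⊕1⊕1⊕1⊕0 = 1
Codeword: 0000101000010101101111000101110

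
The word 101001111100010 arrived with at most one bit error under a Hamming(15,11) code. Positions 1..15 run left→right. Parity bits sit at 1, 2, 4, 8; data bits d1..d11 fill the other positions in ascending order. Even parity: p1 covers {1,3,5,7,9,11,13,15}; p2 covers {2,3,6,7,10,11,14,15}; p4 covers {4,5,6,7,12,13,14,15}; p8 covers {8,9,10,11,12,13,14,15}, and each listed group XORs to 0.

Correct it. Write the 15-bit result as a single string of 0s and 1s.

101000111100010

s1 (pos 1,3,5,7,9,11,13,15): 1⊕1⊕0⊕1⊕1⊕0⊕0⊕0 = 0
s2 (pos 2,3,6,7,10,11,14,15): 0⊕1⊕1⊕1⊕1⊕0⊕1⊕0 = 1
s4 (pos 4,5,6,7,12,13,14,15): 0⊕0⊕1⊕1⊕0⊕0⊕1⊕0 = 1
s8 (pos 8,9,10,11,12,13,14,15): 1⊕1⊕1⊕0⊕0⊕0⊕1⊕0 = 0
Syndrome s8…s1 = 0110 → error at position 6.
Flip position 6: 101001111100010 → 101000111100010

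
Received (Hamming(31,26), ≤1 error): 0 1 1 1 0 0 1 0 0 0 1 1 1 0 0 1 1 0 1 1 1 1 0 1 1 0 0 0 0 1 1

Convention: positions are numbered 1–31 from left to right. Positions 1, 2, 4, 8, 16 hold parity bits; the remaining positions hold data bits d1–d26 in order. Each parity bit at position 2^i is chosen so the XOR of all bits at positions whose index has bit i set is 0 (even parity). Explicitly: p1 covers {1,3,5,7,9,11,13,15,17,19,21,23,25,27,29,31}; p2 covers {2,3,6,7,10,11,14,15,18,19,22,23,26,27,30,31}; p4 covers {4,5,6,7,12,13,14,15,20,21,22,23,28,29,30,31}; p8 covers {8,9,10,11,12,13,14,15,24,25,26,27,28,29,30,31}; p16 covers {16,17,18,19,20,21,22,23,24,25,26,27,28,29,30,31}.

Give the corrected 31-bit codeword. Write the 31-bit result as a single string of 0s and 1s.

0111001000110001101111011000011

s1 (pos 1,3,5,7,9,11,13,15,17,19,21,23,25,27,29,31): 0⊕1⊕0⊕1⊕0⊕1⊕1⊕0⊕1⊕1⊕1⊕0⊕1⊕0⊕0⊕1 = 1
s2 (pos 2,3,6,7,10,11,14,15,18,19,22,23,26,27,30,31): 1⊕1⊕0⊕1⊕0⊕1⊕0⊕0⊕0⊕1⊕1⊕0⊕0⊕0⊕1⊕1 = 0
s4 (pos 4,5,6,7,12,13,14,15,20,21,22,23,28,29,30,31): 1⊕0⊕0⊕1⊕1⊕1⊕0⊕0⊕1⊕1⊕1⊕0⊕0⊕0⊕1⊕1 = 1
s8 (pos 8,9,10,11,12,13,14,15,24,25,26,27,28,29,30,31): 0⊕0⊕0⊕1⊕1⊕1⊕0⊕0⊕1⊕1⊕0⊕0⊕0⊕0⊕1⊕1 = 1
s16 (pos 16,17,18,19,20,21,22,23,24,25,26,27,28,29,30,31): 1⊕1⊕0⊕1⊕1⊕1⊕1⊕0⊕1⊕1⊕0⊕0⊕0⊕0⊕1⊕1 = 0
Syndrome s16…s1 = 01101 → error at position 13.
Flip position 13: 0111001000111001101111011000011 → 0111001000110001101111011000011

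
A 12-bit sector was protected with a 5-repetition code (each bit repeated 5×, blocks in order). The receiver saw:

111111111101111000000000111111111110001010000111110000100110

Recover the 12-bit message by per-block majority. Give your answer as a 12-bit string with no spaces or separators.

111001100100

Block 1 (11111): 5 ones → 1
Block 2 (11111): 5 ones → 1
Block 3 (01111): 4 ones → 1
Block 4 (00000): 0 ones → 0
Block 5 (00001): 1 one → 0
Block 6 (11111): 5 ones → 1
Block 7 (11111): 5 ones → 1
Block 8 (00010): 1 one → 0
Block 9 (10000): 1 one → 0
Block 10 (11111): 5 ones → 1
Block 11 (00001): 1 one → 0
Block 12 (00110): 2 ones → 0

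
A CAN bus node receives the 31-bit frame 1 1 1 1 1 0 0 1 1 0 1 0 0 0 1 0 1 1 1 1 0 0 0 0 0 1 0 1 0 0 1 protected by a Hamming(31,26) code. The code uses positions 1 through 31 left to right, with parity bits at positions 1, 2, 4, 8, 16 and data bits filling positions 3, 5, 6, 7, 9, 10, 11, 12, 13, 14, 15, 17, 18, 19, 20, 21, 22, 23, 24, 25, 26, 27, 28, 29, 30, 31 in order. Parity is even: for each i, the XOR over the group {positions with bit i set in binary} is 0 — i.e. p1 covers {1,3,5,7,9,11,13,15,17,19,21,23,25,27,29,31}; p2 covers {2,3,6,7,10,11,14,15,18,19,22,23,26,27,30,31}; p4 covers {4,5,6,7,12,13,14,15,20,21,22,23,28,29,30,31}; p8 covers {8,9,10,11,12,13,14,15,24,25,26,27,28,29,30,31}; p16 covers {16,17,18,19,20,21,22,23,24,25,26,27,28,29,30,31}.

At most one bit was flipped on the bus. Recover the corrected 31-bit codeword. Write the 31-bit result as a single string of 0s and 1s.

s1 (pos 1,3,5,7,9,11,13,15,17,19,21,23,25,27,29,31): 1⊕1⊕1⊕0⊕1⊕1⊕0⊕1⊕1⊕1⊕0⊕0⊕0⊕0⊕0⊕1 = 1
s2 (pos 2,3,6,7,10,11,14,15,18,19,22,23,26,27,30,31): 1⊕1⊕0⊕0⊕0⊕1⊕0⊕1⊕1⊕1⊕0⊕0⊕1⊕0⊕0⊕1 = 0
s4 (pos 4,5,6,7,12,13,14,15,20,21,22,23,28,29,30,31): 1⊕1⊕0⊕0⊕0⊕0⊕0⊕1⊕1⊕0⊕0⊕0⊕1⊕0⊕0⊕1 = 0
s8 (pos 8,9,10,11,12,13,14,15,24,25,26,27,28,29,30,31): 1⊕1⊕0⊕1⊕0⊕0⊕0⊕1⊕0⊕0⊕1⊕0⊕1⊕0⊕0⊕1 = 1
s16 (pos 16,17,18,19,20,21,22,23,24,25,26,27,28,29,30,31): 0⊕1⊕1⊕1⊕1⊕0⊕0⊕0⊕0⊕0⊕1⊕0⊕1⊕0⊕0⊕1 = 1
Syndrome s16…s1 = 11001 → error at position 25.
Flip position 25: 1111100110100010111100000101001 → 1111100110100010111100001101001

1111100110100010111100001101001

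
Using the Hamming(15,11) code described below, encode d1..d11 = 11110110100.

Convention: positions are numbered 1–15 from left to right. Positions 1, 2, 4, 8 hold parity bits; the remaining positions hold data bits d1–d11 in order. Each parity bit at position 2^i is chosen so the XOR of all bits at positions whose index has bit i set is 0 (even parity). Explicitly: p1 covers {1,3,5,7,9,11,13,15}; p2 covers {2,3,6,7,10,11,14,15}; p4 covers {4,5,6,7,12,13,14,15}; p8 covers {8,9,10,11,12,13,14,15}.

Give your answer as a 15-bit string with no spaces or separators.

111011110110100

Place data at non-parity positions: p1 p2 1 p4 1 1 1 p8 0 1 1 0 1 0 0
p1 (pos 1,3,5,7,9,11,13,15): XOR of data positions = 1⊕1⊕1⊕0⊕1⊕1⊕0 = 1
p2 (pos 2,3,6,7,10,11,14,15): XOR of data positions = 1⊕1⊕1⊕1⊕1⊕0⊕0 = 1
p4 (pos 4,5,6,7,12,13,14,15): XOR of data positions = 1⊕1⊕1⊕0⊕1⊕0⊕0 = 0
p8 (pos 8,9,10,11,12,13,14,15): XOR of data positions = 0⊕1⊕1⊕0⊕1⊕0⊕0 = 1
Codeword: 111011110110100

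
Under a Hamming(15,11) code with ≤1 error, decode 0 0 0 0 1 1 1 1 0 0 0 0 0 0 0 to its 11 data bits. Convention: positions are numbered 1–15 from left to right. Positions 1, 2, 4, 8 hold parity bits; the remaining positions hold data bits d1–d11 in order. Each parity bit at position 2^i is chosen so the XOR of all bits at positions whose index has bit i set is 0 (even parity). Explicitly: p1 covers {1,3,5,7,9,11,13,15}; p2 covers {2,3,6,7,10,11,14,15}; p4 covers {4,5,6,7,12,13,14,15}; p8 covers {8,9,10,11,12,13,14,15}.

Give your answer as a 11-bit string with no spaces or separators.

s1 (pos 1,3,5,7,9,11,13,15): 0⊕0⊕1⊕1⊕0⊕0⊕0⊕0 = 0
s2 (pos 2,3,6,7,10,11,14,15): 0⊕0⊕1⊕1⊕0⊕0⊕0⊕0 = 0
s4 (pos 4,5,6,7,12,13,14,15): 0⊕1⊕1⊕1⊕0⊕0⊕0⊕0 = 1
s8 (pos 8,9,10,11,12,13,14,15): 1⊕0⊕0⊕0⊕0⊕0⊕0⊕0 = 1
Syndrome s8…s1 = 1100 → error at position 12.
Flip position 12: 000011110000000 → 000011110001000
Read data bits from positions 3,5,6,7,9,10,11,12,13,14,15: 01110001000

01110001000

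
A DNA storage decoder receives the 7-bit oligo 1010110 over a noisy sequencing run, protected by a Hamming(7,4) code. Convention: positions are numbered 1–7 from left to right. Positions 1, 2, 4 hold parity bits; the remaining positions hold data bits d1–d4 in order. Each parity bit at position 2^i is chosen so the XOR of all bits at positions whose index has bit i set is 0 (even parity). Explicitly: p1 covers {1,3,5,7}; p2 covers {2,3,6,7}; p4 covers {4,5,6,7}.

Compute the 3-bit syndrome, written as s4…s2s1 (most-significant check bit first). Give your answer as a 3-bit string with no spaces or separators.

s1 (pos 1,3,5,7): 1⊕1⊕1⊕0 = 1
s2 (pos 2,3,6,7): 0⊕1⊕1⊕0 = 0
s4 (pos 4,5,6,7): 0⊕1⊕1⊕0 = 0
Syndrome s4…s1 = 001 → error at position 1.

001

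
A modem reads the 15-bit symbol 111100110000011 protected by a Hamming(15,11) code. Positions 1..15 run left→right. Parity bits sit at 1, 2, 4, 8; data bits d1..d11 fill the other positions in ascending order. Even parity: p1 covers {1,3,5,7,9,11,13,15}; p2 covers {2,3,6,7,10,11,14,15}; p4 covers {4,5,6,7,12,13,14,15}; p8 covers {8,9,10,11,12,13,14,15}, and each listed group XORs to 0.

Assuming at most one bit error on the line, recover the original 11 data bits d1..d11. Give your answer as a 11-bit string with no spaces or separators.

s1 (pos 1,3,5,7,9,11,13,15): 1⊕1⊕0⊕1⊕0⊕0⊕0⊕1 = 0
s2 (pos 2,3,6,7,10,11,14,15): 1⊕1⊕0⊕1⊕0⊕0⊕1⊕1 = 1
s4 (pos 4,5,6,7,12,13,14,15): 1⊕0⊕0⊕1⊕0⊕0⊕1⊕1 = 0
s8 (pos 8,9,10,11,12,13,14,15): 1⊕0⊕0⊕0⊕0⊕0⊕1⊕1 = 1
Syndrome s8…s1 = 1010 → error at position 10.
Flip position 10: 111100110000011 → 111100110100011
Read data bits from positions 3,5,6,7,9,10,11,12,13,14,15: 10010100011

10010100011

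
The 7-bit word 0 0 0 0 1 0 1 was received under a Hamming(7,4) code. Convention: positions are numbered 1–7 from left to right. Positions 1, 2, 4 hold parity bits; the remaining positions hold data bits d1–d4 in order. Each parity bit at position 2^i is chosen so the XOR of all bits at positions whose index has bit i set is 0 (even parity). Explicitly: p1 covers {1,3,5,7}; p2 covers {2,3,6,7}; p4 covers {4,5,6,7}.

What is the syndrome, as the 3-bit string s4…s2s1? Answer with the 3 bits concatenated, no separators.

010

s1 (pos 1,3,5,7): 0⊕0⊕1⊕1 = 0
s2 (pos 2,3,6,7): 0⊕0⊕0⊕1 = 1
s4 (pos 4,5,6,7): 0⊕1⊕0⊕1 = 0
Syndrome s4…s1 = 010 → error at position 2.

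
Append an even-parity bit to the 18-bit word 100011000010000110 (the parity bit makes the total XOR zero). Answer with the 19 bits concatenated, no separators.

1000110000100001100

XOR of the 18 data bits: 1⊕0⊕0⊕0⊕1⊕1⊕0⊕0⊕0⊕0⊕1⊕0⊕0⊕0⊕0⊕1⊕1⊕0 = 0
Parity bit = 0 (so all 19 bits XOR to 0).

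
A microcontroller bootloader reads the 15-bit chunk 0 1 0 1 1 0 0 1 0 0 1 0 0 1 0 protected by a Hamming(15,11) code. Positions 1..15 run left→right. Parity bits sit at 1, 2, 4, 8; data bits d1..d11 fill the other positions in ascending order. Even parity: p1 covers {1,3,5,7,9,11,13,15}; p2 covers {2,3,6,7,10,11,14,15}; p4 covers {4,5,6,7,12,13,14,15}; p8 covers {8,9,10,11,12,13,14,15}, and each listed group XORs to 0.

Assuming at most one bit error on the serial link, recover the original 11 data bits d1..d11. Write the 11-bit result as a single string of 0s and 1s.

s1 (pos 1,3,5,7,9,11,13,15): 0⊕0⊕1⊕0⊕0⊕1⊕0⊕0 = 0
s2 (pos 2,3,6,7,10,11,14,15): 1⊕0⊕0⊕0⊕0⊕1⊕1⊕0 = 1
s4 (pos 4,5,6,7,12,13,14,15): 1⊕1⊕0⊕0⊕0⊕0⊕1⊕0 = 1
s8 (pos 8,9,10,11,12,13,14,15): 1⊕0⊕0⊕1⊕0⊕0⊕1⊕0 = 1
Syndrome s8…s1 = 1110 → error at position 14.
Flip position 14: 010110010010010 → 010110010010000
Read data bits from positions 3,5,6,7,9,10,11,12,13,14,15: 01000010000

01000010000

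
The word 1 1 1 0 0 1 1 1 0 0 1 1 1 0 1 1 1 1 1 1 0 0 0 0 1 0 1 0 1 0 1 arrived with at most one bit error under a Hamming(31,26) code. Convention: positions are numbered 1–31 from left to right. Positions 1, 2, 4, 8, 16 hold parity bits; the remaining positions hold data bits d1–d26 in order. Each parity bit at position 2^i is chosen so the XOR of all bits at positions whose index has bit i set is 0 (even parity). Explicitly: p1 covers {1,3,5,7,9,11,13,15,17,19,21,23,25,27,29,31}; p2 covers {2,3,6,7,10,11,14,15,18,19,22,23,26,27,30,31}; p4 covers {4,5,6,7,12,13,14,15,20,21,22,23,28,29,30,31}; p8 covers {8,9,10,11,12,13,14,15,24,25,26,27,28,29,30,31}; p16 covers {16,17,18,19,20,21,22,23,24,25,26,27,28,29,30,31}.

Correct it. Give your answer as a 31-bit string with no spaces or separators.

s1 (pos 1,3,5,7,9,11,13,15,17,19,21,23,25,27,29,31): 1⊕1⊕0⊕1⊕0⊕1⊕1⊕1⊕1⊕1⊕0⊕0⊕1⊕1⊕1⊕1 = 0
s2 (pos 2,3,6,7,10,11,14,15,18,19,22,23,26,27,30,31): 1⊕1⊕1⊕1⊕0⊕1⊕0⊕1⊕1⊕1⊕0⊕0⊕0⊕1⊕0⊕1 = 0
s4 (pos 4,5,6,7,12,13,14,15,20,21,22,23,28,29,30,31): 0⊕0⊕1⊕1⊕1⊕1⊕0⊕1⊕1⊕0⊕0⊕0⊕0⊕1⊕0⊕1 = 0
s8 (pos 8,9,10,11,12,13,14,15,24,25,26,27,28,29,30,31): 1⊕0⊕0⊕1⊕1⊕1⊕0⊕1⊕0⊕1⊕0⊕1⊕0⊕1⊕0⊕1 = 1
s16 (pos 16,17,18,19,20,21,22,23,24,25,26,27,28,29,30,31): 1⊕1⊕1⊕1⊕1⊕0⊕0⊕0⊕0⊕1⊕0⊕1⊕0⊕1⊕0⊕1 = 1
Syndrome s16…s1 = 11000 → error at position 24.
Flip position 24: 1110011100111011111100001010101 → 1110011100111011111100011010101

1110011100111011111100011010101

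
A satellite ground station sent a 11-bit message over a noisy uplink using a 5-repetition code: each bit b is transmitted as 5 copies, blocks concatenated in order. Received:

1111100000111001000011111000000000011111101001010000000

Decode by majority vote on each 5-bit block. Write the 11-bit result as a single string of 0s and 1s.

Block 1 (11111): 5 ones → 1
Block 2 (00000): 0 ones → 0
Block 3 (11100): 3 ones → 1
Block 4 (10000): 1 one → 0
Block 5 (11111): 5 ones → 1
Block 6 (00000): 0 ones → 0
Block 7 (00000): 0 ones → 0
Block 8 (11111): 5 ones → 1
Block 9 (10100): 2 ones → 0
Block 10 (10100): 2 ones → 0
Block 11 (00000): 0 ones → 0

10101001000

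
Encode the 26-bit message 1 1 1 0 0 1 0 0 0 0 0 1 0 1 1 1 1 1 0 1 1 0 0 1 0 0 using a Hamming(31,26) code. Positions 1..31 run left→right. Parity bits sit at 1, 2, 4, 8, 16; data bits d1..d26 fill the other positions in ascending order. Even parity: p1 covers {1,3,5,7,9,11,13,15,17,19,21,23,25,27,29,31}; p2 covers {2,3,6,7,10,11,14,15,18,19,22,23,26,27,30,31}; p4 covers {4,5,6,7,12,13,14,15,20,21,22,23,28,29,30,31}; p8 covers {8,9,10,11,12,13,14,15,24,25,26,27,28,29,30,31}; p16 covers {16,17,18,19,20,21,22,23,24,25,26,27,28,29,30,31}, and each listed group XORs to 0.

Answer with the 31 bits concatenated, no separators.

0111110001000001101111101100100

Place data at non-parity positions: p1 p2 1 p4 1 1 0 p8 0 1 0 0 0 0 0 p16 1 0 1 1 1 1 1 0 1 1 0 0 1 0 0
p1 (pos 1,3,5,7,9,11,13,15,17,19,21,23,25,27,29,31): XOR of data positions = 1⊕1⊕0⊕0⊕0⊕0⊕0⊕1⊕1⊕1⊕1⊕1⊕0⊕1⊕0 = 0
p2 (pos 2,3,6,7,10,11,14,15,18,19,22,23,26,27,30,31): XOR of data positions = 1⊕1⊕0⊕1⊕0⊕0⊕0⊕0⊕1⊕1⊕1⊕1⊕0⊕0⊕0 = 1
p4 (pos 4,5,6,7,12,13,14,15,20,21,22,23,28,29,30,31): XOR of data positions = 1⊕1⊕0⊕0⊕0⊕0⊕0⊕1⊕1⊕1⊕1⊕0⊕1⊕0⊕0 = 1
p8 (pos 8,9,10,11,12,13,14,15,24,25,26,27,28,29,30,31): XOR of data positions = 0⊕1⊕0⊕0⊕0⊕0⊕0⊕0⊕1⊕1⊕0⊕0⊕1⊕0⊕0 = 0
p16 (pos 16,17,18,19,20,21,22,23,24,25,26,27,28,29,30,31): XOR of data positions = 1⊕0⊕1⊕1⊕1⊕1⊕1⊕0⊕1⊕1⊕0⊕0⊕1⊕0⊕0 = 1
Codeword: 0111110001000001101111101100100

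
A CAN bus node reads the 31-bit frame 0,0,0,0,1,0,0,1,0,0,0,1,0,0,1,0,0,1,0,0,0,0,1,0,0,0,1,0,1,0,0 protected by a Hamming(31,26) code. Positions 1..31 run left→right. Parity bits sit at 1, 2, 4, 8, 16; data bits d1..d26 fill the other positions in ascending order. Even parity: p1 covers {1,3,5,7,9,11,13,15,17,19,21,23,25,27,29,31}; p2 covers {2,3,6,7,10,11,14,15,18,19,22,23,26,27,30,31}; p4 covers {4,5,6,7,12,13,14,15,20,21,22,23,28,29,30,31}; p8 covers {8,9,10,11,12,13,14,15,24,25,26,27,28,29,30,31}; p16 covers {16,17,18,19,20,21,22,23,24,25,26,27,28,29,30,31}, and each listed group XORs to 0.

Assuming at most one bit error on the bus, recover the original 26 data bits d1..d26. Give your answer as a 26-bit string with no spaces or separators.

s1 (pos 1,3,5,7,9,11,13,15,17,19,21,23,25,27,29,31): 0⊕0⊕1⊕0⊕0⊕0⊕0⊕1⊕0⊕0⊕0⊕1⊕0⊕1⊕1⊕0 = 1
s2 (pos 2,3,6,7,10,11,14,15,18,19,22,23,26,27,30,31): 0⊕0⊕0⊕0⊕0⊕0⊕0⊕1⊕1⊕0⊕0⊕1⊕0⊕1⊕0⊕0 = 0
s4 (pos 4,5,6,7,12,13,14,15,20,21,22,23,28,29,30,31): 0⊕1⊕0⊕0⊕1⊕0⊕0⊕1⊕0⊕0⊕0⊕1⊕0⊕1⊕0⊕0 = 1
s8 (pos 8,9,10,11,12,13,14,15,24,25,26,27,28,29,30,31): 1⊕0⊕0⊕0⊕1⊕0⊕0⊕1⊕0⊕0⊕0⊕1⊕0⊕1⊕0⊕0 = 1
s16 (pos 16,17,18,19,20,21,22,23,24,25,26,27,28,29,30,31): 0⊕0⊕1⊕0⊕0⊕0⊕0⊕1⊕0⊕0⊕0⊕1⊕0⊕1⊕0⊕0 = 0
Syndrome s16…s1 = 01101 → error at position 13.
Flip position 13: 0000100100010010010000100010100 → 0000100100011010010000100010100
Read data bits from positions 3,5,6,7,9,10,11,12,13,14,15,17,18,19,20,21,22,23,24,25,26,27,28,29,30,31: 01000001101010000100010100

01000001101010000100010100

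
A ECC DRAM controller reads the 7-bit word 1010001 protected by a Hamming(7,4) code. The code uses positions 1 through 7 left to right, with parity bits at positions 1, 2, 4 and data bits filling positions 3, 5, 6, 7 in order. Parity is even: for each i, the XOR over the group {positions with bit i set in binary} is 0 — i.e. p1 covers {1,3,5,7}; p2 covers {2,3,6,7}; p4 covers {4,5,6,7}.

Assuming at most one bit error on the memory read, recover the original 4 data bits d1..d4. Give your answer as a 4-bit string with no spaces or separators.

s1 (pos 1,3,5,7): 1⊕1⊕0⊕1 = 1
s2 (pos 2,3,6,7): 0⊕1⊕0⊕1 = 0
s4 (pos 4,5,6,7): 0⊕0⊕0⊕1 = 1
Syndrome s4…s1 = 101 → error at position 5.
Flip position 5: 1010001 → 1010101
Read data bits from positions 3,5,6,7: 1101

1101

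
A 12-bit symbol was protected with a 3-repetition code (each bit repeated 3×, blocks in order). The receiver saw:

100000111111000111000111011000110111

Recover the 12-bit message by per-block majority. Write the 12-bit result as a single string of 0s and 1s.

Block 1 (100): 1 one → 0
Block 2 (000): 0 ones → 0
Block 3 (111): 3 ones → 1
Block 4 (111): 3 ones → 1
Block 5 (000): 0 ones → 0
Block 6 (111): 3 ones → 1
Block 7 (000): 0 ones → 0
Block 8 (111): 3 ones → 1
Block 9 (011): 2 ones → 1
Block 10 (000): 0 ones → 0
Block 11 (110): 2 ones → 1
Block 12 (111): 3 ones → 1

001101011011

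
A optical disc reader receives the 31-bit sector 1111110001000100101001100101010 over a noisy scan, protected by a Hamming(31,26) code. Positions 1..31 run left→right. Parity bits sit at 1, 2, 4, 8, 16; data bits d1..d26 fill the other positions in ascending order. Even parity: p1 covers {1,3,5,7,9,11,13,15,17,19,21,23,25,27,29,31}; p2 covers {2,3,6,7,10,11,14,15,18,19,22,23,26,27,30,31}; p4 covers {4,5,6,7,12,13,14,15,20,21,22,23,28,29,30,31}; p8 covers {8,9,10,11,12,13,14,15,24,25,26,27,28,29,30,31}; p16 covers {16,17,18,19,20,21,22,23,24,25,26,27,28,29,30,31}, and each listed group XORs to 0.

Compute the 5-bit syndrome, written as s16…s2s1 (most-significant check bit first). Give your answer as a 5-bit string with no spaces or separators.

s1 (pos 1,3,5,7,9,11,13,15,17,19,21,23,25,27,29,31): 1⊕1⊕1⊕0⊕0⊕0⊕0⊕0⊕1⊕1⊕0⊕1⊕0⊕0⊕0⊕0 = 0
s2 (pos 2,3,6,7,10,11,14,15,18,19,22,23,26,27,30,31): 1⊕1⊕1⊕0⊕1⊕0⊕1⊕0⊕0⊕1⊕1⊕1⊕1⊕0⊕1⊕0 = 0
s4 (pos 4,5,6,7,12,13,14,15,20,21,22,23,28,29,30,31): 1⊕1⊕1⊕0⊕0⊕0⊕1⊕0⊕0⊕0⊕1⊕1⊕1⊕0⊕1⊕0 = 0
s8 (pos 8,9,10,11,12,13,14,15,24,25,26,27,28,29,30,31): 0⊕0⊕1⊕0⊕0⊕0⊕1⊕0⊕0⊕0⊕1⊕0⊕1⊕0⊕1⊕0 = 1
s16 (pos 16,17,18,19,20,21,22,23,24,25,26,27,28,29,30,31): 0⊕1⊕0⊕1⊕0⊕0⊕1⊕1⊕0⊕0⊕1⊕0⊕1⊕0⊕1⊕0 = 1
Syndrome s16…s1 = 11000 → error at position 24.

11000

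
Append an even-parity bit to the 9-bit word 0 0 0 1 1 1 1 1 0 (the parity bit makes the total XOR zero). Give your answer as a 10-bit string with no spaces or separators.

XOR of the 9 data bits: 0⊕0⊕0⊕1⊕1⊕1⊕1⊕1⊕0 = 1
Parity bit = 1 (so all 10 bits XOR to 0).

0001111101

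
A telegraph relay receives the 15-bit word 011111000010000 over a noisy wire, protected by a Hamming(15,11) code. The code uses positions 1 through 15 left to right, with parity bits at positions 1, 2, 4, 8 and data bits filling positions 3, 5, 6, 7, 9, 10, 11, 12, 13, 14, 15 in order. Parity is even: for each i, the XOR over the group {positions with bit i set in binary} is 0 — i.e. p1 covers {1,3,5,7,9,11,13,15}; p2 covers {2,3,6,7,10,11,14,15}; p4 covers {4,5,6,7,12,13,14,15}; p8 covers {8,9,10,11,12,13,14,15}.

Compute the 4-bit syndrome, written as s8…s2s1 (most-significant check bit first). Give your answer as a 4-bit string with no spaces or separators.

1101

s1 (pos 1,3,5,7,9,11,13,15): 0⊕1⊕1⊕0⊕0⊕1⊕0⊕0 = 1
s2 (pos 2,3,6,7,10,11,14,15): 1⊕1⊕1⊕0⊕0⊕1⊕0⊕0 = 0
s4 (pos 4,5,6,7,12,13,14,15): 1⊕1⊕1⊕0⊕0⊕0⊕0⊕0 = 1
s8 (pos 8,9,10,11,12,13,14,15): 0⊕0⊕0⊕1⊕0⊕0⊕0⊕0 = 1
Syndrome s8…s1 = 1101 → error at position 13.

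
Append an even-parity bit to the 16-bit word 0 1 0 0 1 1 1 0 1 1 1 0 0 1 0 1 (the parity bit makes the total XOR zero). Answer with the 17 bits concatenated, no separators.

01001110111001011

XOR of the 16 data bits: 0⊕1⊕0⊕0⊕1⊕1⊕1⊕0⊕1⊕1⊕1⊕0⊕0⊕1⊕0⊕1 = 1
Parity bit = 1 (so all 17 bits XOR to 0).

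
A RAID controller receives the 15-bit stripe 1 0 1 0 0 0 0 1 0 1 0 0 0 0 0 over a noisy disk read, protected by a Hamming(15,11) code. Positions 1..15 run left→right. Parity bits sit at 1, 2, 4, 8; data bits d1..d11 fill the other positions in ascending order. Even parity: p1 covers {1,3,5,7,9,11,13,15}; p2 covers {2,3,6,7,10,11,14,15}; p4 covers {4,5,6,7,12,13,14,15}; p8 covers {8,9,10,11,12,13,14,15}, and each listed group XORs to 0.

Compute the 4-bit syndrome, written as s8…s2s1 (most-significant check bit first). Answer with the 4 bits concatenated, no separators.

s1 (pos 1,3,5,7,9,11,13,15): 1⊕1⊕0⊕0⊕0⊕0⊕0⊕0 = 0
s2 (pos 2,3,6,7,10,11,14,15): 0⊕1⊕0⊕0⊕1⊕0⊕0⊕0 = 0
s4 (pos 4,5,6,7,12,13,14,15): 0⊕0⊕0⊕0⊕0⊕0⊕0⊕0 = 0
s8 (pos 8,9,10,11,12,13,14,15): 1⊕0⊕1⊕0⊕0⊕0⊕0⊕0 = 0
Syndrome s8…s1 = 0000 → no error.

0000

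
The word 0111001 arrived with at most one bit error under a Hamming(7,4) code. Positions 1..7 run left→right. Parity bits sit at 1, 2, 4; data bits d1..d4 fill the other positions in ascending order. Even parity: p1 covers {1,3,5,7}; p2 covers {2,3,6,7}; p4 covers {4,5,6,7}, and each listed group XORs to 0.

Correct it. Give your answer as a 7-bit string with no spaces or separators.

0011001

s1 (pos 1,3,5,7): 0⊕1⊕0⊕1 = 0
s2 (pos 2,3,6,7): 1⊕1⊕0⊕1 = 1
s4 (pos 4,5,6,7): 1⊕0⊕0⊕1 = 0
Syndrome s4…s1 = 010 → error at position 2.
Flip position 2: 0111001 → 0011001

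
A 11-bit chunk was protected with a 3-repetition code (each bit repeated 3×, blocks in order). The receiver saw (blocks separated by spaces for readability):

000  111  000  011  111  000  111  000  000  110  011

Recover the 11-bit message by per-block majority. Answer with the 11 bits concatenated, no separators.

Block 1 (000): 0 ones → 0
Block 2 (111): 3 ones → 1
Block 3 (000): 0 ones → 0
Block 4 (011): 2 ones → 1
Block 5 (111): 3 ones → 1
Block 6 (000): 0 ones → 0
Block 7 (111): 3 ones → 1
Block 8 (000): 0 ones → 0
Block 9 (000): 0 ones → 0
Block 10 (110): 2 ones → 1
Block 11 (011): 2 ones → 1

01011010011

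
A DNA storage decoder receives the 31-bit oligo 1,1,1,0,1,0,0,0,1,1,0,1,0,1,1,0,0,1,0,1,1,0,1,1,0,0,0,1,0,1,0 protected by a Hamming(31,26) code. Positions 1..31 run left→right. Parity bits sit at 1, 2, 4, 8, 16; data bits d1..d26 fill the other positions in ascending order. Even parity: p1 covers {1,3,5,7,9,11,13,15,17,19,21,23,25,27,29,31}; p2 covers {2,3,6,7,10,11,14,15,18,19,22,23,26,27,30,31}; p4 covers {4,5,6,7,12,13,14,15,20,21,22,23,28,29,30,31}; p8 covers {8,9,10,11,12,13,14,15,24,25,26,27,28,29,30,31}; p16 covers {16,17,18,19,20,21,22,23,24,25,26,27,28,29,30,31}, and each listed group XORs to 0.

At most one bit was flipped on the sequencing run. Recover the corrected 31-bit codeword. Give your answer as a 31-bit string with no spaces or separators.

s1 (pos 1,3,5,7,9,11,13,15,17,19,21,23,25,27,29,31): 1⊕1⊕1⊕0⊕1⊕0⊕0⊕1⊕0⊕0⊕1⊕1⊕0⊕0⊕0⊕0 = 1
s2 (pos 2,3,6,7,10,11,14,15,18,19,22,23,26,27,30,31): 1⊕1⊕0⊕0⊕1⊕0⊕1⊕1⊕1⊕0⊕0⊕1⊕0⊕0⊕1⊕0 = 0
s4 (pos 4,5,6,7,12,13,14,15,20,21,22,23,28,29,30,31): 0⊕1⊕0⊕0⊕1⊕0⊕1⊕1⊕1⊕1⊕0⊕1⊕1⊕0⊕1⊕0 = 1
s8 (pos 8,9,10,11,12,13,14,15,24,25,26,27,28,29,30,31): 0⊕1⊕1⊕0⊕1⊕0⊕1⊕1⊕1⊕0⊕0⊕0⊕1⊕0⊕1⊕0 = 0
s16 (pos 16,17,18,19,20,21,22,23,24,25,26,27,28,29,30,31): 0⊕0⊕1⊕0⊕1⊕1⊕0⊕1⊕1⊕0⊕0⊕0⊕1⊕0⊕1⊕0 = 1
Syndrome s16…s1 = 10101 → error at position 21.
Flip position 21: 1110100011010110010110110001010 → 1110100011010110010100110001010

1110100011010110010100110001010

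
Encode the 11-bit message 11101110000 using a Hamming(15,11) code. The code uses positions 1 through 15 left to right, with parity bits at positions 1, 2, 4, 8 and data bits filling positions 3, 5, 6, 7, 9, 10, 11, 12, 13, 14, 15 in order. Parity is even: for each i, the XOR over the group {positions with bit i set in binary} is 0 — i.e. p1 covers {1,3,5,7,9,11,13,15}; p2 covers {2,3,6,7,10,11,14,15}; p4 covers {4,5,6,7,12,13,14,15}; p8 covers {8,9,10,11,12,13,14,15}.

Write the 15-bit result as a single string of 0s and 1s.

Place data at non-parity positions: p1 p2 1 p4 1 1 0 p8 1 1 1 0 0 0 0
p1 (pos 1,3,5,7,9,11,13,15): XOR of data positions = 1⊕1⊕0⊕1⊕1⊕0⊕0 = 0
p2 (pos 2,3,6,7,10,11,14,15): XOR of data positions = 1⊕1⊕0⊕1⊕1⊕0⊕0 = 0
p4 (pos 4,5,6,7,12,13,14,15): XOR of data positions = 1⊕1⊕0⊕0⊕0⊕0⊕0 = 0
p8 (pos 8,9,10,11,12,13,14,15): XOR of data positions = 1⊕1⊕1⊕0⊕0⊕0⊕0 = 1
Codeword: 001011011110000

001011011110000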